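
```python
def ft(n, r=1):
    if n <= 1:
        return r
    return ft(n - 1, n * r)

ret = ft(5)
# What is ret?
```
Call trace:
ft(n=5, r=1)
  ft(n=4, r=5)
    ft(n=3, r=20)
      ft(n=2, r=60)
        ft(n=1, r=120)
        -> return 120
      -> return 120
    -> return 120
  -> return 120
-> return 120

Final answer: 120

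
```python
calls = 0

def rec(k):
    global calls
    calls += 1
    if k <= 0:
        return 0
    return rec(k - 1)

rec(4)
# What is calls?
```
Call trace:
rec(k=4)
  rec(k=3)
    rec(k=2)
      rec(k=1)
        rec(k=0)
        -> return 0
      -> return 0
    -> return 0
  -> return 0
-> return 0

calls is incremented once per call. rec is entered once for each k = 4, 3, 2, 1, 0 (the k <= 0 call returns without recursing), i.e. 4 + 1 calls.
calls = 5

Final answer: 5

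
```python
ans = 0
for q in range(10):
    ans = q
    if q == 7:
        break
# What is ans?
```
Trace:
  ans=0
  ans=0, q=0
  ans=1, q=1
  ans=2, q=2
  ans=3, q=3
  ans=4, q=4
  ans=5, q=5
  ans=6, q=6
  ans=7, q=7

Final answer: 7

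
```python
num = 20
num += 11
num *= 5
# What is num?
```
Trace:
  num=20
  num=31
  num=155

Final answer: 155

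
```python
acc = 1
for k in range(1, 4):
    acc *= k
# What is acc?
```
Trace:
  acc=1
  acc=1, k=1
  acc=2, k=2
  acc=6, k=3

Final answer: 6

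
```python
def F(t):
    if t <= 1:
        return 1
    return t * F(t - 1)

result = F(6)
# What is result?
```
Call trace:
F(t=6)
  F(t=5)
    F(t=4)
      F(t=3)
        F(t=2)
          F(t=1)
          -> return 1
        -> return 2
      -> return 6
    -> return 24
  -> return 120
-> return 720

Final answer: 720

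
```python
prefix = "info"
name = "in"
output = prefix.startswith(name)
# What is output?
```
Trace:
  prefix='info'
  prefix='info', name='in'
  prefix='info', name='in', output=True

Final answer: True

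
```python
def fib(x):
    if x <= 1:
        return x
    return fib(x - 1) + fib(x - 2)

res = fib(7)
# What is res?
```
Call trace (a repeated sub-call is expanded the first time; later identical calls just restate its return value):
fib(x=7)
  fib(x=6)
    fib(x=5)
      fib(x=4)
        fib(x=3)
          fib(x=2)
            fib(x=1)
            -> return 1
            fib(x=0)
            -> return 0
          -> return 1
          fib(x=1)
          -> return 1
        -> return 2
        fib(x=2) -> return 1  (same call as traced above)
      -> return 3
      fib(x=3) -> return 2  (same call as traced above)
    -> return 5
    fib(x=4) -> return 3  (same call as traced above)
  -> return 8
  fib(x=5) -> return 5  (same call as traced above)
-> return 13

Final answer: 13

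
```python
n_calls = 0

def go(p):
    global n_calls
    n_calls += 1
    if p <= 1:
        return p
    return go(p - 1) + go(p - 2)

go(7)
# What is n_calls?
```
Call trace (a repeated sub-call is expanded the first time; later identical calls just restate its return value):
go(p=7)
  go(p=6)
    go(p=5)
      go(p=4)
        go(p=3)
          go(p=2)
            go(p=1)
            -> return 1
            go(p=0)
            -> return 0
          -> return 1
          go(p=1)
          -> return 1
        -> return 2
        go(p=2) -> return 1  (same call as traced above)
      -> return 3
      go(p=3) -> return 2  (same call as traced above)
    -> return 5
    go(p=4) -> return 3  (same call as traced above)
  -> return 8
  go(p=5) -> return 5  (same call as traced above)
-> return 13

n_calls is incremented once per call, so count the calls in each subtree. Let C(p) = number of calls made by go(p).
C(0) = C(1) = 1 (base case, no recursion); C(p) = 1 + C(p - 1) + C(p - 2) otherwise.
C(2) = 1 + C(1) + C(0) = 1 + 1 + 1 = 3
C(3) = 1 + C(2) + C(1) = 1 + 3 + 1 = 5
C(4) = 1 + C(3) + C(2) = 1 + 5 + 3 = 9
C(5) = 1 + C(4) + C(3) = 1 + 9 + 5 = 15
C(6) = 1 + C(5) + C(4) = 1 + 15 + 9 = 25
C(7) = 1 + C(6) + C(5) = 1 + 25 + 15 = 41
n_calls = C(7) = 41

Final answer: 41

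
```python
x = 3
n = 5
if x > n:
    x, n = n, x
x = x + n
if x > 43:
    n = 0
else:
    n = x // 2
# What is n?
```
Trace:
  x=3
  x=3, n=5
  x=3, n=5
  x=8, n=5
  x=8, n=4

Final answer: 4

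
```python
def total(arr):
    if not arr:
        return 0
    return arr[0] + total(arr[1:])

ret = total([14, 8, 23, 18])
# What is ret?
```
Call trace:
total(arr=[14, 8, 23, 18])
  total(arr=[8, 23, 18])
    total(arr=[23, 18])
      total(arr=[18])
        total(arr=[])
        -> return 0
      -> return 18
    -> return 41
  -> return 49
-> return 63

Final answer: 63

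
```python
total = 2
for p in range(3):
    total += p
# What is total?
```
Trace:
  total=2
  total=2, p=0
  total=3, p=1
  total=5, p=2

Final answer: 5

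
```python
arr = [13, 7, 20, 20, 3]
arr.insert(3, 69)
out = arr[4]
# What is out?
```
Trace:
  arr=[13, 7, 20, 20, 3]
  arr=[13, 7, 20, 69, 20, 3]
  arr=[13, 7, 20, 69, 20, 3], out=20

Final answer: 20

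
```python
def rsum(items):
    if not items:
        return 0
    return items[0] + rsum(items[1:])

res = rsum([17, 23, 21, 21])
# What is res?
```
Call trace:
rsum(items=[17, 23, 21, 21])
  rsum(items=[23, 21, 21])
    rsum(items=[21, 21])
      rsum(items=[21])
        rsum(items=[])
        -> return 0
      -> return 21
    -> return 42
  -> return 65
-> return 82

Final answer: 82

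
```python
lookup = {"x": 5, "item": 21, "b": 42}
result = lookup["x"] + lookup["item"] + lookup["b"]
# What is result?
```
Trace:
  lookup={'x': 5, 'item': 21, 'b': 42}
  lookup={'x': 5, 'item': 21, 'b': 42}, result=68

Final answer: 68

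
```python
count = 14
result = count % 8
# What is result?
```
Trace:
  count=14
  count=14, result=6

Final answer: 6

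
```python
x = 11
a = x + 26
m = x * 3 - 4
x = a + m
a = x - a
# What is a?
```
Trace:
  x=11
  x=11, a=37
  x=11, a=37, m=29
  x=66, a=37, m=29
  x=66, a=29, m=29

Final answer: 29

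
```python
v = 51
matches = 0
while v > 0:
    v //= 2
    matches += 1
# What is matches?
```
Trace:
  v=51
  v=51, matches=0
  v=25, matches=1
  v=12, matches=2
  v=6, matches=3
  v=3, matches=4
  v=1, matches=5
  v=0, matches=6

Final answer: 6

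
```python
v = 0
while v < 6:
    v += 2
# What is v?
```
Trace:
  v=0
  v=2
  v=4
  v=6

Final answer: 6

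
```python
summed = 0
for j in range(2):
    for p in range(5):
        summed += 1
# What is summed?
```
Trace:
  summed=0
  summed=1, j=0, p=0
  summed=2, j=0, p=1
  summed=3, j=0, p=2
  summed=4, j=0, p=3
  summed=5, j=0, p=4
  summed=6, j=1, p=0
  summed=7, j=1, p=1
  summed=8, j=1, p=2
  summed=9, j=1, p=3
  summed=10, j=1, p=4

Final answer: 10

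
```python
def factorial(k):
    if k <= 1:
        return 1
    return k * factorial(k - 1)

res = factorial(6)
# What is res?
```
Call trace:
factorial(k=6)
  factorial(k=5)
    factorial(k=4)
      factorial(k=3)
        factorial(k=2)
          factorial(k=1)
          -> return 1
        -> return 2
      -> return 6
    -> return 24
  -> return 120
-> return 720

Final answer: 720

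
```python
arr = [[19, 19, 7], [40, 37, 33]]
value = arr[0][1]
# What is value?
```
Trace:
  arr=[[19, 19, 7], [40, 37, 33]]
  arr=[[19, 19, 7], [40, 37, 33]], value=19

Final answer: 19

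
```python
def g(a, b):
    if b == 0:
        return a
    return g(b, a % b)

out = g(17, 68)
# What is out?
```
Call trace:
g(a=17, b=68)
  g(a=68, b=17)
    g(a=17, b=0)
    -> return 17
  -> return 17
-> return 17

Final answer: 17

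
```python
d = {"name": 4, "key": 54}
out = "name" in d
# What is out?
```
Trace:
  d={'name': 4, 'key': 54}
  d={'name': 4, 'key': 54}, out=True

Final answer: True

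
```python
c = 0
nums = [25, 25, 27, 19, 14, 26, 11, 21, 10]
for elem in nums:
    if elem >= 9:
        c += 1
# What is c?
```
Trace:
  c=0
  c=1, elem=25
  c=2, elem=25
  c=3, elem=27
  c=4, elem=19
  c=5, elem=14
  c=6, elem=26
  c=7, elem=11
  c=8, elem=21
  c=9, elem=10

Final answer: 9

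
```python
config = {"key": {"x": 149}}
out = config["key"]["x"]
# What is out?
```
Trace:
  config={'key': {'x': 149}}
  config={'key': {'x': 149}}, out=149

Final answer: 149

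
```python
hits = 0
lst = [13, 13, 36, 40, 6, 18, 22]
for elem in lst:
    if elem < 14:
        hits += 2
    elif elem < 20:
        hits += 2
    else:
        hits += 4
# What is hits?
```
Trace:
  hits=0
  hits=2, elem=13
  hits=4, elem=13
  hits=8, elem=36
  hits=12, elem=40
  hits=14, elem=6
  hits=16, elem=18
  hits=20, elem=22

Final answer: 20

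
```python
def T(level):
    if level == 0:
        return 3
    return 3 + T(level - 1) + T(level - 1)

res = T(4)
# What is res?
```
Call trace (a repeated sub-call is expanded the first time; later identical calls just restate its return value):
T(level=4)
  T(level=3)
    T(level=2)
      T(level=1)
        T(level=0)
        -> return 3
        T(level=0)
        -> return 3
      -> return 9
      T(level=1) -> return 9  (same call as traced above)
    -> return 21
    T(level=2) -> return 21  (same call as traced above)
  -> return 45
  T(level=3) -> return 45  (same call as traced above)
-> return 93

Final answer: 93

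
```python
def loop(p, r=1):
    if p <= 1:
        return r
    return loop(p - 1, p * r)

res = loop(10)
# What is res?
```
Call trace:
loop(p=10, r=1)
  loop(p=9, r=10)
    loop(p=8, r=90)
      loop(p=7, r=720)
        loop(p=6, r=5040)
          loop(p=5, r=30240)
            loop(p=4, r=151200)
              loop(p=3, r=604800)
                loop(p=2, r=1814400)
                  loop(p=1, r=3628800)
                  -> return 3628800
                -> return 3628800
              -> return 3628800
            -> return 3628800
          -> return 3628800
        -> return 3628800
      -> return 3628800
    -> return 3628800
  -> return 3628800
-> return 3628800

Final answer: 3628800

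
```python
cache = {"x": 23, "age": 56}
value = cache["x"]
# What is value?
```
Trace:
  cache={'x': 23, 'age': 56}
  cache={'x': 23, 'age': 56}, value=23

Final answer: 23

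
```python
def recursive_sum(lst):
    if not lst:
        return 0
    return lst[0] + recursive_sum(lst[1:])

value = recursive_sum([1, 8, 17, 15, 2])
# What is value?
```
Call trace:
recursive_sum(lst=[1, 8, 17, 15, 2])
  recursive_sum(lst=[8, 17, 15, 2])
    recursive_sum(lst=[17, 15, 2])
      recursive_sum(lst=[15, 2])
        recursive_sum(lst=[2])
          recursive_sum(lst=[])
          -> return 0
        -> return 2
      -> return 17
    -> return 34
  -> return 42
-> return 43

Final answer: 43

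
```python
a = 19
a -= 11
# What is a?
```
Trace:
  a=19
  a=8

Final answer: 8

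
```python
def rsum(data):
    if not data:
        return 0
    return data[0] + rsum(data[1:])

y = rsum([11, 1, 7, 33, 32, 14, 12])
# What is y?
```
Call trace:
rsum(data=[11, 1, 7, 33, 32, 14, 12])
  rsum(data=[1, 7, 33, 32, 14, 12])
    rsum(data=[7, 33, 32, 14, 12])
      rsum(data=[33, 32, 14, 12])
        rsum(data=[32, 14, 12])
          rsum(data=[14, 12])
            rsum(data=[12])
              rsum(data=[])
              -> return 0
            -> return 12
          -> return 26
        -> return 58
      -> return 91
    -> return 98
  -> return 99
-> return 110

Final answer: 110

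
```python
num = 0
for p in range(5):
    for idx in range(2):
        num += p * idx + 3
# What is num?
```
Trace:
  num=0
  num=3, p=0, idx=0
  num=6, p=0, idx=1
  num=9, p=1, idx=0
  num=13, p=1, idx=1
  num=16, p=2, idx=0
  num=21, p=2, idx=1
  num=24, p=3, idx=0
  num=30, p=3, idx=1
  num=33, p=4, idx=0
  num=40, p=4, idx=1

Final answer: 40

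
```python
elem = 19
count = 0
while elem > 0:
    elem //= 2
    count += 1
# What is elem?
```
Trace:
  elem=19
  elem=19, count=0
  elem=9, count=1
  elem=4, count=2
  elem=2, count=3
  elem=1, count=4
  elem=0, count=5

Final answer: 0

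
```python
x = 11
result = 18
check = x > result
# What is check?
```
Trace:
  x=11
  x=11, result=18
  x=11, result=18, check=False

Final answer: False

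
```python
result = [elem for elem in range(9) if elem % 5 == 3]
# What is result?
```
Trace:
  elem=0
  elem=1
  elem=2
  elem=3
  elem=4
  elem=5
  elem=6
  elem=7
  elem=8
  result=[3, 8]

Final answer: [3, 8]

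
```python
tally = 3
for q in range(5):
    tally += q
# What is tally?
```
Trace:
  tally=3
  tally=3, q=0
  tally=4, q=1
  tally=6, q=2
  tally=9, q=3
  tally=13, q=4

Final answer: 13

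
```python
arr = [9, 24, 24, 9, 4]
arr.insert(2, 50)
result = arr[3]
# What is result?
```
Trace:
  arr=[9, 24, 24, 9, 4]
  arr=[9, 24, 50, 24, 9, 4]
  arr=[9, 24, 50, 24, 9, 4], result=24

Final answer: 24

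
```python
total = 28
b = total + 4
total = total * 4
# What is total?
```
Trace:
  total=28
  total=28, b=32
  total=112, b=32

Final answer: 112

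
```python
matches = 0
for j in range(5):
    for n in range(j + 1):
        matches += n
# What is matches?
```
Trace:
  matches=0
  matches=0, j=0, n=0
  matches=0, j=1, n=0
  matches=1, j=1, n=1
  matches=1, j=2, n=0
  matches=2, j=2, n=1
  matches=4, j=2, n=2
  matches=4, j=3, n=0
  matches=5, j=3, n=1
  matches=7, j=3, n=2
  matches=10, j=3, n=3
  matches=10, j=4, n=0
  matches=11, j=4, n=1
  matches=13, j=4, n=2
  matches=16, j=4, n=3
  matches=20, j=4, n=4

Final answer: 20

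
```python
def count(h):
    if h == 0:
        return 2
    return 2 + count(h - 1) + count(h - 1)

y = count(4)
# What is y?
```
Call trace (a repeated sub-call is expanded the first time; later identical calls just restate its return value):
count(h=4)
  count(h=3)
    count(h=2)
      count(h=1)
        count(h=0)
        -> return 2
        count(h=0)
        -> return 2
      -> return 6
      count(h=1) -> return 6  (same call as traced above)
    -> return 14
    count(h=2) -> return 14  (same call as traced above)
  -> return 30
  count(h=3) -> return 30  (same call as traced above)
-> return 62

Final answer: 62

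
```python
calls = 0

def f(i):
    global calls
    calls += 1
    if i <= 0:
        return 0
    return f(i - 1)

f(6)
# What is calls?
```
Call trace:
f(i=6)
  f(i=5)
    f(i=4)
      f(i=3)
        f(i=2)
          f(i=1)
            f(i=0)
            -> return 0
          -> return 0
        -> return 0
      -> return 0
    -> return 0
  -> return 0
-> return 0

calls is incremented once per call. f is entered once for each i = 6, 5, 4, 3, 2, 1, 0 (the i <= 0 call returns without recursing), i.e. 6 + 1 calls.
calls = 7

Final answer: 7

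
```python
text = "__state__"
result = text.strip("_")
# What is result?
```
Trace:
  text='__state__'
  text='__state__', result='state'

Final answer: 'state'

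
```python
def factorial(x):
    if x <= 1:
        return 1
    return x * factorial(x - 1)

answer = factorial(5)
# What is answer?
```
Call trace:
factorial(x=5)
  factorial(x=4)
    factorial(x=3)
      factorial(x=2)
        factorial(x=1)
        -> return 1
      -> return 2
    -> return 6
  -> return 24
-> return 120

Final answer: 120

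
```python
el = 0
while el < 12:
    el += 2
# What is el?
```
Trace:
  el=0
  el=2
  el=4
  el=6
  el=8
  el=10
  el=12

Final answer: 12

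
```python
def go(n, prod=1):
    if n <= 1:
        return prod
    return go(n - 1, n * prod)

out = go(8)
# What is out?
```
Call trace:
go(n=8, prod=1)
  go(n=7, prod=8)
    go(n=6, prod=56)
      go(n=5, prod=336)
        go(n=4, prod=1680)
          go(n=3, prod=6720)
            go(n=2, prod=20160)
              go(n=1, prod=40320)
              -> return 40320
            -> return 40320
          -> return 40320
        -> return 40320
      -> return 40320
    -> return 40320
  -> return 40320
-> return 40320

Final answer: 40320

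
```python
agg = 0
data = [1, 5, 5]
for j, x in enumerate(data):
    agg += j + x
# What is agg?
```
Trace:
  agg=0
  agg=1, j=0, x=1
  agg=7, j=1, x=5
  agg=14, j=2, x=5

Final answer: 14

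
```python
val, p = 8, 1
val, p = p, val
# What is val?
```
Trace:
  val=8, p=1
  val=1, p=8

Final answer: 1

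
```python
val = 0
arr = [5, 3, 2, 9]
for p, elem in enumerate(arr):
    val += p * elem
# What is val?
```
Trace:
  val=0
  val=0, p=0, elem=5
  val=3, p=1, elem=3
  val=7, p=2, elem=2
  val=34, p=3, elem=9

Final answer: 34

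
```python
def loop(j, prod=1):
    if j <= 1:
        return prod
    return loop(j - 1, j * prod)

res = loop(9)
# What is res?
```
Call trace:
loop(j=9, prod=1)
  loop(j=8, prod=9)
    loop(j=7, prod=72)
      loop(j=6, prod=504)
        loop(j=5, prod=3024)
          loop(j=4, prod=15120)
            loop(j=3, prod=60480)
              loop(j=2, prod=181440)
                loop(j=1, prod=362880)
                -> return 362880
              -> return 362880
            -> return 362880
          -> return 362880
        -> return 362880
      -> return 362880
    -> return 362880
  -> return 362880
-> return 362880

Final answer: 362880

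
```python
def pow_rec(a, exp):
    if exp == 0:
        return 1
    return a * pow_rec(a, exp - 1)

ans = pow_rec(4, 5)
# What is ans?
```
Call trace:
pow_rec(a=4, exp=5)
  pow_rec(a=4, exp=4)
    pow_rec(a=4, exp=3)
      pow_rec(a=4, exp=2)
        pow_rec(a=4, exp=1)
          pow_rec(a=4, exp=0)
          -> return 1
        -> return 4
      -> return 16
    -> return 64
  -> return 256
-> return 1024

Final answer: 1024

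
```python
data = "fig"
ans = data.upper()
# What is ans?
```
Trace:
  data='fig'
  data='fig', ans='FIG'

Final answer: 'FIG'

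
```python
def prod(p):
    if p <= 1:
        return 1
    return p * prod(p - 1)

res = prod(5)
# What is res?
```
Call trace:
prod(p=5)
  prod(p=4)
    prod(p=3)
      prod(p=2)
        prod(p=1)
        -> return 1
      -> return 2
    -> return 6
  -> return 24
-> return 120

Final answer: 120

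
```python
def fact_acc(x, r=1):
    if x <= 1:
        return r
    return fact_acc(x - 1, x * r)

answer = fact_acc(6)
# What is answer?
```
Call trace:
fact_acc(x=6, r=1)
  fact_acc(x=5, r=6)
    fact_acc(x=4, r=30)
      fact_acc(x=3, r=120)
        fact_acc(x=2, r=360)
          fact_acc(x=1, r=720)
          -> return 720
        -> return 720
      -> return 720
    -> return 720
  -> return 720
-> return 720

Final answer: 720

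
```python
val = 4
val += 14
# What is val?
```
Trace:
  val=4
  val=18

Final answer: 18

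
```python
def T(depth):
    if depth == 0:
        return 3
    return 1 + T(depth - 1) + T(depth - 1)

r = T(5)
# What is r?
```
Call trace (a repeated sub-call is expanded the first time; later identical calls just restate its return value):
T(depth=5)
  T(depth=4)
    T(depth=3)
      T(depth=2)
        T(depth=1)
          T(depth=0)
          -> return 3
          T(depth=0)
          -> return 3
        -> return 7
        T(depth=1) -> return 7  (same call as traced above)
      -> return 15
      T(depth=2) -> return 15  (same call as traced above)
    -> return 31
    T(depth=3) -> return 31  (same call as traced above)
  -> return 63
  T(depth=4) -> return 63  (same call as traced above)
-> return 127

Final answer: 127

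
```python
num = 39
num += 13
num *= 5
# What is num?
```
Trace:
  num=39
  num=52
  num=260

Final answer: 260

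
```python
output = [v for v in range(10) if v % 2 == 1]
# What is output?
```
Trace:
  v=0
  v=1
  v=2
  v=3
  v=4
  v=5
  v=6
  v=7
  v=8
  v=9
  output=[1, 3, 5, 7, 9]

Final answer: [1, 3, 5, 7, 9]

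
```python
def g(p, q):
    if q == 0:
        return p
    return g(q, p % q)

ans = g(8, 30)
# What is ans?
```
Call trace:
g(p=8, q=30)
  g(p=30, q=8)
    g(p=8, q=6)
      g(p=6, q=2)
        g(p=2, q=0)
        -> return 2
      -> return 2
    -> return 2
  -> return 2
-> return 2

Final answer: 2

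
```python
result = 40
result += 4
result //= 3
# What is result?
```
Trace:
  result=40
  result=44
  result=14

Final answer: 14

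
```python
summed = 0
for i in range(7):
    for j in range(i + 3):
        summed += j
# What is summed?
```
Trace:
  summed=0
  summed=0, i=0, j=0
  summed=1, i=0, j=1
  summed=3, i=0, j=2
  summed=3, i=1, j=0
  summed=4, i=1, j=1
  summed=6, i=1, j=2
  summed=9, i=1, j=3
  summed=9, i=2, j=0
  summed=10, i=2, j=1
  summed=12, i=2, j=2
  summed=15, i=2, j=3
  summed=19, i=2, j=4
  summed=19, i=3, j=0
  summed=20, i=3, j=1
  summed=22, i=3, j=2
  summed=25, i=3, j=3
  summed=29, i=3, j=4
  summed=34, i=3, j=5
  summed=34, i=4, j=0
  summed=35, i=4, j=1
  summed=37, i=4, j=2
  summed=40, i=4, j=3
  summed=44, i=4, j=4
  summed=49, i=4, j=5
  summed=55, i=4, j=6
  summed=55, i=5, j=0
  summed=56, i=5, j=1
  summed=58, i=5, j=2
  summed=61, i=5, j=3
  summed=65, i=5, j=4
  summed=70, i=5, j=5
  summed=76, i=5, j=6
  summed=83, i=5, j=7
  summed=83, i=6, j=0
  summed=84, i=6, j=1
  summed=86, i=6, j=2
  summed=89, i=6, j=3
  summed=93, i=6, j=4
  summed=98, i=6, j=5
  summed=104, i=6, j=6
  summed=111, i=6, j=7
  summed=119, i=6, j=8

Final answer: 119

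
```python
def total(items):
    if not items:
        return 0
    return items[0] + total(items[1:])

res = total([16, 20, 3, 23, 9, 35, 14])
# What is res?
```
Call trace:
total(items=[16, 20, 3, 23, 9, 35, 14])
  total(items=[20, 3, 23, 9, 35, 14])
    total(items=[3, 23, 9, 35, 14])
      total(items=[23, 9, 35, 14])
        total(items=[9, 35, 14])
          total(items=[35, 14])
            total(items=[14])
              total(items=[])
              -> return 0
            -> return 14
          -> return 49
        -> return 58
      -> return 81
    -> return 84
  -> return 104
-> return 120

Final answer: 120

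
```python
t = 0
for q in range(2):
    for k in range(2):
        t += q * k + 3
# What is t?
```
Trace:
  t=0
  t=3, q=0, k=0
  t=6, q=0, k=1
  t=9, q=1, k=0
  t=13, q=1, k=1

Final answer: 13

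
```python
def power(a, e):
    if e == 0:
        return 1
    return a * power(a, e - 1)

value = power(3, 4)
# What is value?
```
Call trace:
power(a=3, e=4)
  power(a=3, e=3)
    power(a=3, e=2)
      power(a=3, e=1)
        power(a=3, e=0)
        -> return 1
      -> return 3
    -> return 9
  -> return 27
-> return 81

Final answer: 81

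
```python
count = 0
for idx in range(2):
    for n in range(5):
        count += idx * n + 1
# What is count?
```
Trace:
  count=0
  count=1, idx=0, n=0
  count=2, idx=0, n=1
  count=3, idx=0, n=2
  count=4, idx=0, n=3
  count=5, idx=0, n=4
  count=6, idx=1, n=0
  count=8, idx=1, n=1
  count=11, idx=1, n=2
  count=15, idx=1, n=3
  count=20, idx=1, n=4

Final answer: 20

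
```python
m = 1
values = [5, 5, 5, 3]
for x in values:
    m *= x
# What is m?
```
Trace:
  m=1
  m=5, x=5
  m=25, x=5
  m=125, x=5
  m=375, x=3

Final answer: 375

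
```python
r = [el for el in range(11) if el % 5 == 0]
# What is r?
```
Trace:
  el=0
  el=1
  el=2
  el=3
  el=4
  el=5
  el=6
  el=7
  el=8
  el=9
  el=10
  r=[0, 5, 10]

Final answer: [0, 5, 10]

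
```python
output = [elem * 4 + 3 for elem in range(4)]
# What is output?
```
Trace:
  elem=0
  elem=1
  elem=2
  elem=3
  output=[3, 7, 11, 15]

Final answer: [3, 7, 11, 15]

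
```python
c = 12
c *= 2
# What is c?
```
Trace:
  c=12
  c=24

Final answer: 24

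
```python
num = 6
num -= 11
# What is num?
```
Trace:
  num=6
  num=-5

Final answer: -5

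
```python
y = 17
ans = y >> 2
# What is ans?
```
Trace:
  y=17
  y=17, ans=4

Final answer: 4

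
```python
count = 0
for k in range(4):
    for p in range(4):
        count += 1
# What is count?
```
Trace:
  count=0
  count=1, k=0, p=0
  count=2, k=0, p=1
  count=3, k=0, p=2
  count=4, k=0, p=3
  count=5, k=1, p=0
  count=6, k=1, p=1
  count=7, k=1, p=2
  count=8, k=1, p=3
  count=9, k=2, p=0
  count=10, k=2, p=1
  count=11, k=2, p=2
  count=12, k=2, p=3
  count=13, k=3, p=0
  count=14, k=3, p=1
  count=15, k=3, p=2
  count=16, k=3, p=3

Final answer: 16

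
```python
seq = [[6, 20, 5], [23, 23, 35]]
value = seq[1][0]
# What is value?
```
Trace:
  seq=[[6, 20, 5], [23, 23, 35]]
  seq=[[6, 20, 5], [23, 23, 35]], value=23

Final answer: 23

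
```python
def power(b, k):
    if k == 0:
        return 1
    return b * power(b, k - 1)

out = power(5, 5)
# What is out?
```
Call trace:
power(b=5, k=5)
  power(b=5, k=4)
    power(b=5, k=3)
      power(b=5, k=2)
        power(b=5, k=1)
          power(b=5, k=0)
          -> return 1
        -> return 5
      -> return 25
    -> return 125
  -> return 625
-> return 3125

Final answer: 3125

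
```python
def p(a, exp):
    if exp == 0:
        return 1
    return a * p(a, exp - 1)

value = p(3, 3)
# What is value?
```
Call trace:
p(a=3, exp=3)
  p(a=3, exp=2)
    p(a=3, exp=1)
      p(a=3, exp=0)
      -> return 1
    -> return 3
  -> return 9
-> return 27

Final answer: 27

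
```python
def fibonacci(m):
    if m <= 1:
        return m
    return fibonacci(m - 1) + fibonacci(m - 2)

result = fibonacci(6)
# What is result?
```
Call trace (a repeated sub-call is expanded the first time; later identical calls just restate its return value):
fibonacci(m=6)
  fibonacci(m=5)
    fibonacci(m=4)
      fibonacci(m=3)
        fibonacci(m=2)
          fibonacci(m=1)
          -> return 1
          fibonacci(m=0)
          -> return 0
        -> return 1
        fibonacci(m=1)
        -> return 1
      -> return 2
      fibonacci(m=2) -> return 1  (same call as traced above)
    -> return 3
    fibonacci(m=3) -> return 2  (same call as traced above)
  -> return 5
  fibonacci(m=4) -> return 3  (same call as traced above)
-> return 8

Final answer: 8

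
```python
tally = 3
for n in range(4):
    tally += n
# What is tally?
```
Trace:
  tally=3
  tally=3, n=0
  tally=4, n=1
  tally=6, n=2
  tally=9, n=3

Final answer: 9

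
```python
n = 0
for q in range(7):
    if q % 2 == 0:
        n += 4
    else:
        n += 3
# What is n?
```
Trace:
  n=0
  n=4, q=0
  n=7, q=1
  n=11, q=2
  n=14, q=3
  n=18, q=4
  n=21, q=5
  n=25, q=6

Final answer: 25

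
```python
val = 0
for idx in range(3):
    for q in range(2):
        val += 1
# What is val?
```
Trace:
  val=0
  val=1, idx=0, q=0
  val=2, idx=0, q=1
  val=3, idx=1, q=0
  val=4, idx=1, q=1
  val=5, idx=2, q=0
  val=6, idx=2, q=1

Final answer: 6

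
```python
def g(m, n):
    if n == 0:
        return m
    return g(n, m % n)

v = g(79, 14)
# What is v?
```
Call trace:
g(m=79, n=14)
  g(m=14, n=9)
    g(m=9, n=5)
      g(m=5, n=4)
        g(m=4, n=1)
          g(m=1, n=0)
          -> return 1
        -> return 1
      -> return 1
    -> return 1
  -> return 1
-> return 1

Final answer: 1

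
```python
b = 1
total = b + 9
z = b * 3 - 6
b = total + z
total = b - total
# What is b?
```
Trace:
  b=1
  b=1, total=10
  b=1, total=10, z=-3
  b=7, total=10, z=-3
  b=7, total=-3, z=-3

Final answer: 7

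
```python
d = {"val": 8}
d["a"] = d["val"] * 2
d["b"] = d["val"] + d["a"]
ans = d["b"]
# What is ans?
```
Trace:
  d={'val': 8}
  d={'val': 8, 'a': 16}
  d={'val': 8, 'a': 16, 'b': 24}
  d={'val': 8, 'a': 16, 'b': 24}, ans=24

Final answer: 24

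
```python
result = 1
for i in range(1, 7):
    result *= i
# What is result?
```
Trace:
  result=1
  result=1, i=1
  result=2, i=2
  result=6, i=3
  result=24, i=4
  result=120, i=5
  result=720, i=6

Final answer: 720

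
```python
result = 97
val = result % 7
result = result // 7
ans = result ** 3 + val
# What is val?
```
Trace:
  result=97
  result=97, val=6
  result=13, val=6
  result=13, val=6, ans=2203

Final answer: 6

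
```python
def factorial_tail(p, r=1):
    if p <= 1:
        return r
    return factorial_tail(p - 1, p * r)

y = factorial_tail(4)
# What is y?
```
Call trace:
factorial_tail(p=4, r=1)
  factorial_tail(p=3, r=4)
    factorial_tail(p=2, r=12)
      factorial_tail(p=1, r=24)
      -> return 24
    -> return 24
  -> return 24
-> return 24

Final answer: 24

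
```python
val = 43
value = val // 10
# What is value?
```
Trace:
  val=43
  val=43, value=4

Final answer: 4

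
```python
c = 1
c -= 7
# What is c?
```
Trace:
  c=1
  c=-6

Final answer: -6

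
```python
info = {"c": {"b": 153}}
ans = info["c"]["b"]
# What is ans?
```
Trace:
  info={'c': {'b': 153}}
  info={'c': {'b': 153}}, ans=153

Final answer: 153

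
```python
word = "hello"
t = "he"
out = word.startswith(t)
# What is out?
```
Trace:
  word='hello'
  word='hello', t='he'
  word='hello', t='he', out=True

Final answer: True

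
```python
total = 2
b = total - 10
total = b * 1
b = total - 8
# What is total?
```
Trace:
  total=2
  total=2, b=-8
  total=-8, b=-8
  total=-8, b=-16

Final answer: -8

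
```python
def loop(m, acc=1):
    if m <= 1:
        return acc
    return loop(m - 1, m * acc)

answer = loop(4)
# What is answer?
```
Call trace:
loop(m=4, acc=1)
  loop(m=3, acc=4)
    loop(m=2, acc=12)
      loop(m=1, acc=24)
      -> return 24
    -> return 24
  -> return 24
-> return 24

Final answer: 24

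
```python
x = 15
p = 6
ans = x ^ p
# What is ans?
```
Trace:
  x=15
  x=15, p=6
  x=15, p=6, ans=9

Final answer: 9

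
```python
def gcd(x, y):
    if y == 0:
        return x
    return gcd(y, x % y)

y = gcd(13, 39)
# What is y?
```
Call trace:
gcd(x=13, y=39)
  gcd(x=39, y=13)
    gcd(x=13, y=0)
    -> return 13
  -> return 13
-> return 13

Final answer: 13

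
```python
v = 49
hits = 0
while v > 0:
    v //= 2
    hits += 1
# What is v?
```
Trace:
  v=49
  v=49, hits=0
  v=24, hits=1
  v=12, hits=2
  v=6, hits=3
  v=3, hits=4
  v=1, hits=5
  v=0, hits=6

Final answer: 0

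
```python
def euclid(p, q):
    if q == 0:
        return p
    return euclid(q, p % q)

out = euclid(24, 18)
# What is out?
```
Call trace:
euclid(p=24, q=18)
  euclid(p=18, q=6)
    euclid(p=6, q=0)
    -> return 6
  -> return 6
-> return 6

Final answer: 6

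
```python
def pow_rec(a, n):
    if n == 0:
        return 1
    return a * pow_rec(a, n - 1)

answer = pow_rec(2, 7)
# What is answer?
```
Call trace:
pow_rec(a=2, n=7)
  pow_rec(a=2, n=6)
    pow_rec(a=2, n=5)
      pow_rec(a=2, n=4)
        pow_rec(a=2, n=3)
          pow_rec(a=2, n=2)
            pow_rec(a=2, n=1)
              pow_rec(a=2, n=0)
              -> return 1
            -> return 2
          -> return 4
        -> return 8
      -> return 16
    -> return 32
  -> return 64
-> return 128

Final answer: 128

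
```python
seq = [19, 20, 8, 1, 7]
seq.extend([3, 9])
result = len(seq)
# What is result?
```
Trace:
  seq=[19, 20, 8, 1, 7]
  seq=[19, 20, 8, 1, 7, 3, 9]
  seq=[19, 20, 8, 1, 7, 3, 9], result=7

Final answer: 7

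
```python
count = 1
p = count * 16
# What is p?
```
Trace:
  count=1
  count=1, p=16

Final answer: 16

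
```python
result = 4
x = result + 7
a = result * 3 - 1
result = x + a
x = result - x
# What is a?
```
Trace:
  result=4
  result=4, x=11
  result=4, x=11, a=11
  result=22, x=11, a=11
  result=22, x=11, a=11

Final answer: 11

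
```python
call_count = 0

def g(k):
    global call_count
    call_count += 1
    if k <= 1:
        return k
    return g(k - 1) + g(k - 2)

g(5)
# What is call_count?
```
Call trace (a repeated sub-call is expanded the first time; later identical calls just restate its return value):
g(k=5)
  g(k=4)
    g(k=3)
      g(k=2)
        g(k=1)
        -> return 1
        g(k=0)
        -> return 0
      -> return 1
      g(k=1)
      -> return 1
    -> return 2
    g(k=2) -> return 1  (same call as traced above)
  -> return 3
  g(k=3) -> return 2  (same call as traced above)
-> return 5

call_count is incremented once per call, so count the calls in each subtree. Let C(k) = number of calls made by g(k).
C(0) = C(1) = 1 (base case, no recursion); C(k) = 1 + C(k - 1) + C(k - 2) otherwise.
C(2) = 1 + C(1) + C(0) = 1 + 1 + 1 = 3
C(3) = 1 + C(2) + C(1) = 1 + 3 + 1 = 5
C(4) = 1 + C(3) + C(2) = 1 + 5 + 3 = 9
C(5) = 1 + C(4) + C(3) = 1 + 9 + 5 = 15
call_count = C(5) = 15

Final answer: 15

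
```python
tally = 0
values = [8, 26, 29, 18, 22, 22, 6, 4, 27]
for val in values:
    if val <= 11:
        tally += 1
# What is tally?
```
Trace:
  tally=0
  tally=1, val=8
  tally=1, val=26
  tally=1, val=29
  tally=1, val=18
  tally=1, val=22
  tally=1, val=22
  tally=2, val=6
  tally=3, val=4
  tally=3, val=27

Final answer: 3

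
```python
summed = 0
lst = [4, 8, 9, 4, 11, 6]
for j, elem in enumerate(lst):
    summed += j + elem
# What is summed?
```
Trace:
  summed=0
  summed=4, j=0, elem=4
  summed=13, j=1, elem=8
  summed=24, j=2, elem=9
  summed=31, j=3, elem=4
  summed=46, j=4, elem=11
  summed=57, j=5, elem=6

Final answer: 57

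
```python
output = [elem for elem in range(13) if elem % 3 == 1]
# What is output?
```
Trace:
  elem=0
  elem=1
  elem=2
  elem=3
  elem=4
  elem=5
  elem=6
  elem=7
  elem=8
  elem=9
  elem=10
  elem=11
  elem=12
  output=[1, 4, 7, 10]

Final answer: [1, 4, 7, 10]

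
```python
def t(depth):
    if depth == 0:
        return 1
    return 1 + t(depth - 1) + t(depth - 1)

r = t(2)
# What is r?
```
Call trace (a repeated sub-call is expanded the first time; later identical calls just restate its return value):
t(depth=2)
  t(depth=1)
    t(depth=0)
    -> return 1
    t(depth=0)
    -> return 1
  -> return 3
  t(depth=1) -> return 3  (same call as traced above)
-> return 7

Final answer: 7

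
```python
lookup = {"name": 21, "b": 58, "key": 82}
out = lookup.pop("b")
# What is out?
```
Trace:
  lookup={'name': 21, 'b': 58, 'key': 82}
  lookup={'name': 21, 'key': 82}, out=58

Final answer: 58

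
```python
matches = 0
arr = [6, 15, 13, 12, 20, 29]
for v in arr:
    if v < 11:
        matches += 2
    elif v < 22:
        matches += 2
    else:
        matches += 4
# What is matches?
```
Trace:
  matches=0
  matches=2, v=6
  matches=4, v=15
  matches=6, v=13
  matches=8, v=12
  matches=10, v=20
  matches=14, v=29

Final answer: 14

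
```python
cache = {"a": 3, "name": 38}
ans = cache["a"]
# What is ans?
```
Trace:
  cache={'a': 3, 'name': 38}
  cache={'a': 3, 'name': 38}, ans=3

Final answer: 3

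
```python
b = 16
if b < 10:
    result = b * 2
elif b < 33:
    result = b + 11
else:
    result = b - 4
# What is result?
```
Trace:
  b=16
  b=16, result=27

Final answer: 27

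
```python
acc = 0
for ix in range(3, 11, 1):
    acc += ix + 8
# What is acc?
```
Trace:
  acc=0
  acc=11, ix=3
  acc=23, ix=4
  acc=36, ix=5
  acc=50, ix=6
  acc=65, ix=7
  acc=81, ix=8
  acc=98, ix=9
  acc=116, ix=10

Final answer: 116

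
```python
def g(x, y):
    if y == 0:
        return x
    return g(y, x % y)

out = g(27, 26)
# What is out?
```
Call trace:
g(x=27, y=26)
  g(x=26, y=1)
    g(x=1, y=0)
    -> return 1
  -> return 1
-> return 1

Final answer: 1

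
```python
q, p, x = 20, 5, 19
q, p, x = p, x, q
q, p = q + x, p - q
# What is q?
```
Trace:
  q=20, p=5, x=19
  q=5, p=19, x=20
  q=25, p=14, x=20

Final answer: 25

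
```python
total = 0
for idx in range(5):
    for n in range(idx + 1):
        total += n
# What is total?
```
Trace:
  total=0
  total=0, idx=0, n=0
  total=0, idx=1, n=0
  total=1, idx=1, n=1
  total=1, idx=2, n=0
  total=2, idx=2, n=1
  total=4, idx=2, n=2
  total=4, idx=3, n=0
  total=5, idx=3, n=1
  total=7, idx=3, n=2
  total=10, idx=3, n=3
  total=10, idx=4, n=0
  total=11, idx=4, n=1
  total=13, idx=4, n=2
  total=16, idx=4, n=3
  total=20, idx=4, n=4

Final answer: 20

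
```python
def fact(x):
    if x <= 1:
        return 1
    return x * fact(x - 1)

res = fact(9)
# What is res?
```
Call trace:
fact(x=9)
  fact(x=8)
    fact(x=7)
      fact(x=6)
        fact(x=5)
          fact(x=4)
            fact(x=3)
              fact(x=2)
                fact(x=1)
                -> return 1
              -> return 2
            -> return 6
          -> return 24
        -> return 120
      -> return 720
    -> return 5040
  -> return 40320
-> return 362880

Final answer: 362880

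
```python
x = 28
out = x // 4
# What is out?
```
Trace:
  x=28
  x=28, out=7

Final answer: 7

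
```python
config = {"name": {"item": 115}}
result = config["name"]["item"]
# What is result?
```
Trace:
  config={'name': {'item': 115}}
  config={'name': {'item': 115}}, result=115

Final answer: 115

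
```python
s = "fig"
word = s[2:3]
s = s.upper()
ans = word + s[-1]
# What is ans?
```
Trace:
  s='fig'
  s='fig', word='g'
  s='FIG', word='g'
  s='FIG', word='g', ans='gG'

Final answer: 'gG'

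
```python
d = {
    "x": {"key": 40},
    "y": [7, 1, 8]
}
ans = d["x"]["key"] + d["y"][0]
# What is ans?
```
Trace:
  d={'x': {'key': 40}, 'y': [7, 1, 8]}
  d={'x': {'key': 40}, 'y': [7, 1, 8]}, ans=47

Final answer: 47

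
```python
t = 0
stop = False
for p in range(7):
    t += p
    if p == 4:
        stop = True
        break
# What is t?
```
Trace:
  t=0
  t=0, stop=False
  t=0, stop=False, p=0
  t=1, stop=False, p=1
  t=3, stop=False, p=2
  t=6, stop=False, p=3
  t=10, stop=True, p=4

Final answer: 10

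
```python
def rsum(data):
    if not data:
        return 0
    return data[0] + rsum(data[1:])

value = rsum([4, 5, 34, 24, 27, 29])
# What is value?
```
Call trace:
rsum(data=[4, 5, 34, 24, 27, 29])
  rsum(data=[5, 34, 24, 27, 29])
    rsum(data=[34, 24, 27, 29])
      rsum(data=[24, 27, 29])
        rsum(data=[27, 29])
          rsum(data=[29])
            rsum(data=[])
            -> return 0
          -> return 29
        -> return 56
      -> return 80
    -> return 114
  -> return 119
-> return 123

Final answer: 123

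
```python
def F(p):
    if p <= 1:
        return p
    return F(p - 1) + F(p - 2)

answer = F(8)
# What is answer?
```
Call trace (a repeated sub-call is expanded the first time; later identical calls just restate its return value):
F(p=8)
  F(p=7)
    F(p=6)
      F(p=5)
        F(p=4)
          F(p=3)
            F(p=2)
              F(p=1)
              -> return 1
              F(p=0)
              -> return 0
            -> return 1
            F(p=1)
            -> return 1
          -> return 2
          F(p=2) -> return 1  (same call as traced above)
        -> return 3
        F(p=3) -> return 2  (same call as traced above)
      -> return 5
      F(p=4) -> return 3  (same call as traced above)
    -> return 8
    F(p=5) -> return 5  (same call as traced above)
  -> return 13
  F(p=6) -> return 8  (same call as traced above)
-> return 21

Final answer: 21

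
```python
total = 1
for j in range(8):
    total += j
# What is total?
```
Trace:
  total=1
  total=1, j=0
  total=2, j=1
  total=4, j=2
  total=7, j=3
  total=11, j=4
  total=16, j=5
  total=22, j=6
  total=29, j=7

Final answer: 29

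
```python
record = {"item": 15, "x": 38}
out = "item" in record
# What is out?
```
Trace:
  record={'item': 15, 'x': 38}
  record={'item': 15, 'x': 38}, out=True

Final answer: True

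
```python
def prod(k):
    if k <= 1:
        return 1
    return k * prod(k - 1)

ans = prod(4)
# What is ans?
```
Call trace:
prod(k=4)
  prod(k=3)
    prod(k=2)
      prod(k=1)
      -> return 1
    -> return 2
  -> return 6
-> return 24

Final answer: 24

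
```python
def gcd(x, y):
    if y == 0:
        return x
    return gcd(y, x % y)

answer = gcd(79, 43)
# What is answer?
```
Call trace:
gcd(x=79, y=43)
  gcd(x=43, y=36)
    gcd(x=36, y=7)
      gcd(x=7, y=1)
        gcd(x=1, y=0)
        -> return 1
      -> return 1
    -> return 1
  -> return 1
-> return 1

Final answer: 1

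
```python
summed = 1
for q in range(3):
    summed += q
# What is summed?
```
Trace:
  summed=1
  summed=1, q=0
  summed=2, q=1
  summed=4, q=2

Final answer: 4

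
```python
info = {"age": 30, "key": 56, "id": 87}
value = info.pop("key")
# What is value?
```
Trace:
  info={'age': 30, 'key': 56, 'id': 87}
  info={'age': 30, 'id': 87}, value=56

Final answer: 56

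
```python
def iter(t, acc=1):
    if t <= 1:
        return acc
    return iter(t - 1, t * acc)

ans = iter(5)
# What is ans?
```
Call trace:
iter(t=5, acc=1)
  iter(t=4, acc=5)
    iter(t=3, acc=20)
      iter(t=2, acc=60)
        iter(t=1, acc=120)
        -> return 120
      -> return 120
    -> return 120
  -> return 120
-> return 120

Final answer: 120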